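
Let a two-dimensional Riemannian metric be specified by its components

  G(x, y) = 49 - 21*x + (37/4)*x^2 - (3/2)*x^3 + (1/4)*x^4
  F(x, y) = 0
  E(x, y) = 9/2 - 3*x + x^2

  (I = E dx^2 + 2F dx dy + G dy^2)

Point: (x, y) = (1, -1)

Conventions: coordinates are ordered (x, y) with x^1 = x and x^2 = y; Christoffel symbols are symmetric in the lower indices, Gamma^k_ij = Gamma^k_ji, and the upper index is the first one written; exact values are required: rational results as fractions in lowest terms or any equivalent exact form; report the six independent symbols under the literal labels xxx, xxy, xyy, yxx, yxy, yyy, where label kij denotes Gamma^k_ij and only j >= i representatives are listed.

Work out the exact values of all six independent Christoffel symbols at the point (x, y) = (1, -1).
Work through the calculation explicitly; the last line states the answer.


E = 5/2, F = 0, G = 36 at the point
E_x = -1, E_y = 0, F_x = 0, F_y = 0, G_x = -6, G_y = 0
EG - F^2 = 90;  g^inv = (1/90) * [[36, 0], [0, 5/2]]
first-kind symbols [ij,l] = (1/2)(d_i g_jl + d_j g_il - d_l g_ij): [xx,x] = E_x/2 = -1/2, [xx,y] = F_x - E_y/2 = 0, [xy,x] = E_y/2 = 0, [xy,y] = G_x/2 = -3, [yy,x] = F_y - G_x/2 = 3, [yy,y] = G_y/2 = 0
Gamma^x_ij = (G*[ij,x] - F*[ij,y])/(EG - F^2), Gamma^y_ij = (E*[ij,y] - F*[ij,x])/(EG - F^2)

Answer: Gamma_xxx = -1/5, Gamma_xxy = 0, Gamma_xyy = 6/5, Gamma_yxx = 0, Gamma_yxy = -1/12, Gamma_yyy = 0


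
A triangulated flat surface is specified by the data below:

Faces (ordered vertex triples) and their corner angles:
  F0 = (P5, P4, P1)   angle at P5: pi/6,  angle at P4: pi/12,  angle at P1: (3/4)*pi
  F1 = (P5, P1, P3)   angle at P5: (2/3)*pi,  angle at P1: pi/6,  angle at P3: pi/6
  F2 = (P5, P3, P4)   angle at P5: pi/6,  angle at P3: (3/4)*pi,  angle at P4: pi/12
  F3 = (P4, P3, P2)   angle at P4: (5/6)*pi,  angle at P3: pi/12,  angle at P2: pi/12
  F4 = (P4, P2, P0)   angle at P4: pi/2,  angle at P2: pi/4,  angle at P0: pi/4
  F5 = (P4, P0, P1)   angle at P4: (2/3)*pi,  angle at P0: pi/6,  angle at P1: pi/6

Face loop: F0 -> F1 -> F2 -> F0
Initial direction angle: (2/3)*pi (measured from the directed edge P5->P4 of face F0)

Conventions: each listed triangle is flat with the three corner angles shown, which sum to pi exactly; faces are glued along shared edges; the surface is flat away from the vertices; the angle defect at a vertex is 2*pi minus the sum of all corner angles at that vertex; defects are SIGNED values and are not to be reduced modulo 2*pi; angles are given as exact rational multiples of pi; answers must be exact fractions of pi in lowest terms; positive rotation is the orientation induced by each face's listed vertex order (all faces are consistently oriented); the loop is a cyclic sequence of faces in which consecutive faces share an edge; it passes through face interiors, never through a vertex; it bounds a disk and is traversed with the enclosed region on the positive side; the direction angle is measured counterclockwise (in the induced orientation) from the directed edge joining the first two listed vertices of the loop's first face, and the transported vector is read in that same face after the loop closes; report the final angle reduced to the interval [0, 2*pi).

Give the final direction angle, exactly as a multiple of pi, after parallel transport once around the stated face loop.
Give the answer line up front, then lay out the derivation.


Answer: final direction angle = (5/3)*pi

enclosed vertex P5: corner angles sum to pi, defect = 2*pi - pi = pi
by Gauss-Bonnet the loop rotates the vector by the enclosed defect sum (positive orientation, mod 2*pi)
final angle = (2/3)*pi + pi = (5/3)*pi (mod 2*pi)


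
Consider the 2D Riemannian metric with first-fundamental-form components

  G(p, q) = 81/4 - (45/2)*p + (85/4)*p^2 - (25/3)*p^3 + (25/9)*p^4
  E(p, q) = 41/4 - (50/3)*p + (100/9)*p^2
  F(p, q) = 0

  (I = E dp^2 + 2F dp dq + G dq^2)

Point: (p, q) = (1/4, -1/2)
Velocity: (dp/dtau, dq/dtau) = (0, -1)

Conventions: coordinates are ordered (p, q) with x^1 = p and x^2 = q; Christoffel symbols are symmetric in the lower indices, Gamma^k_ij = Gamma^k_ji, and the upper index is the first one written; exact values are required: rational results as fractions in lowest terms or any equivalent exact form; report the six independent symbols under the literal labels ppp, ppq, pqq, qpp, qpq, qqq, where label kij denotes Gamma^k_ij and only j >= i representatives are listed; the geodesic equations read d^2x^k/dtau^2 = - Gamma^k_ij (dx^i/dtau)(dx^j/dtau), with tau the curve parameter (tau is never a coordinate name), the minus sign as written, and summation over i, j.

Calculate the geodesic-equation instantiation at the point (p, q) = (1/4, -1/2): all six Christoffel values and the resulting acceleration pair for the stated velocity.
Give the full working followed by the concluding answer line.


E = 61/9, F = 0, G = 36481/2304 at the point
E_p = -100/9, E_q = 0, F_p = 0, F_q = 0, G_p = -955/72, G_q = 0
EG - F^2 = 2225341/20736;  g^inv = (20736/2225341) * [[36481/2304, 0], [0, 61/9]]
first-kind symbols [ij,l] = (1/2)(d_i g_jl + d_j g_il - d_l g_ij): [pp,p] = E_p/2 = -50/9, [pp,q] = F_p - E_q/2 = 0, [pq,p] = E_q/2 = 0, [pq,q] = G_p/2 = -955/144, [qq,p] = F_q - G_p/2 = 955/144, [qq,q] = G_q/2 = 0
Gamma^p_ij = (G*[ij,p] - F*[ij,q])/(EG - F^2), Gamma^q_ij = (E*[ij,q] - F*[ij,p])/(EG - F^2)
Gamma_ppp = -50/61, Gamma_ppq = 0, Gamma_pqq = 955/976, Gamma_qpp = 0, Gamma_qpq = -80/191, Gamma_qqq = 0
d^2p/dtau^2 = -(Gamma_ppp*(0)^2 + 2*Gamma_ppq*(0)*(-1) + Gamma_pqq*(-1)^2) = -955/976
d^2q/dtau^2 = -(Gamma_qpp*(0)^2 + 2*Gamma_qpq*(0)*(-1) + Gamma_qqq*(-1)^2) = 0

Answer: Gamma_ppp = -50/61, Gamma_ppq = 0, Gamma_pqq = 955/976, Gamma_qpp = 0, Gamma_qpq = -80/191, Gamma_qqq = 0; accelerations (d^2p/dtau^2, d^2q/dtau^2) = (-955/976, 0)


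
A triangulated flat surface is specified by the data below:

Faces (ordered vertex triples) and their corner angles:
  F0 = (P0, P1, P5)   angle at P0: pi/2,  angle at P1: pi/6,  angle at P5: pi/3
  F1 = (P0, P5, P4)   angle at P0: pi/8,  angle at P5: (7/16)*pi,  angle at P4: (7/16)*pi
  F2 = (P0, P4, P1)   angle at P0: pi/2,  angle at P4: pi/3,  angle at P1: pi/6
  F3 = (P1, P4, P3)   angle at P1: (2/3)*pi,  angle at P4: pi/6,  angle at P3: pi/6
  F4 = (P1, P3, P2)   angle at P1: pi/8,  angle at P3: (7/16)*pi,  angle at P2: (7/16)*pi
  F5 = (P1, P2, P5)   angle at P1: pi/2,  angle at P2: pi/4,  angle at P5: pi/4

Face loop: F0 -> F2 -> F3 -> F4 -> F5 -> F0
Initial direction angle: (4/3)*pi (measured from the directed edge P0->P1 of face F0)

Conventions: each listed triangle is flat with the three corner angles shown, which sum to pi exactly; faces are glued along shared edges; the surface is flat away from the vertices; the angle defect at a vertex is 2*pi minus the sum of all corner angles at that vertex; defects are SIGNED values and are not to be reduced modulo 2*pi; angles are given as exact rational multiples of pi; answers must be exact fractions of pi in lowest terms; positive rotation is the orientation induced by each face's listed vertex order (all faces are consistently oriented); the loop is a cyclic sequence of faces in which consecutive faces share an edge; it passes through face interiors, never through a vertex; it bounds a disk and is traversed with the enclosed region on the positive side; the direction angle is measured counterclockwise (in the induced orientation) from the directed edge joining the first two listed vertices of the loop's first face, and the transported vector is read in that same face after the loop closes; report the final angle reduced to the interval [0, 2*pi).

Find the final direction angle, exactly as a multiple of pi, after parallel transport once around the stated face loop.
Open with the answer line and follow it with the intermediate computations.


Answer: final direction angle = (41/24)*pi

enclosed vertex P1: corner angles sum to (13/8)*pi, defect = 2*pi - (13/8)*pi = (3/8)*pi
transport around the loop rotates by the sum of enclosed defects; add to the initial angle mod 2*pi
final angle = (4/3)*pi + (3/8)*pi = (41/24)*pi (mod 2*pi)


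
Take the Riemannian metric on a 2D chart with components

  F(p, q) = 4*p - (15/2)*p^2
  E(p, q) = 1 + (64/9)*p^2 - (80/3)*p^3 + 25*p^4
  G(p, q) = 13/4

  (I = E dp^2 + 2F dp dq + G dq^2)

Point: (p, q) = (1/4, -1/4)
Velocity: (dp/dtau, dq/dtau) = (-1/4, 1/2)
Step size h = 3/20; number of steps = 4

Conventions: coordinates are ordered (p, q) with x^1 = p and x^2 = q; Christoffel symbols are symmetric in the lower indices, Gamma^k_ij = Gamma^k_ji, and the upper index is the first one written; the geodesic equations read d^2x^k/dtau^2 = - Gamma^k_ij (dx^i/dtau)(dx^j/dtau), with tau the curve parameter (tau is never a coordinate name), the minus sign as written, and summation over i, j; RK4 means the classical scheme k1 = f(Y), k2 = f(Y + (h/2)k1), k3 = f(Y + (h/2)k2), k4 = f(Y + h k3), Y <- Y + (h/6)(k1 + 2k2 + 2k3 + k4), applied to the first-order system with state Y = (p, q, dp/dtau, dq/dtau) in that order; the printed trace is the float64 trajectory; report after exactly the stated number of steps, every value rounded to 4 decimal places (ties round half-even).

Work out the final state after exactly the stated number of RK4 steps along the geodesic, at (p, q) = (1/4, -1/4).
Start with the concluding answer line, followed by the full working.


Answer: p = 0.0993, q = 0.0466, dp/dtau = -0.2530, dq/dtau = 0.4843

f(Y) = (dp/dtau, dq/dtau, -Gamma^p_ij Y'^i Y'^j, -Gamma^q_ij Y'^i Y'^j) with the Gammas evaluated at the stage position; h = 0.150000; intermediate values shown to 6 dp
step 0: p = 0.2500, q = -0.2500, dp/dtau = -0.2500, dq/dtau = 0.5000
step 1:
  k1: at (p, q) = (0.250000, -0.250000), (dp/dtau, dq/dtau) = (-0.250000, 0.500000); Gamma_ppp = 0.017487, Gamma_ppq = 0.000000, Gamma_pqq = 0.000000, Gamma_qpp = 0.074065, Gamma_qpq = 0.000000, Gamma_qqq = 0.000000; k1 = (-0.250000, 0.500000, -0.001093, -0.004629)
  k2: at (p, q) = (0.231250, -0.212500), (dp/dtau, dq/dtau) = (-0.250082, 0.499653); Gamma_ppp = 0.036686, Gamma_ppq = 0.000000, Gamma_pqq = 0.000000, Gamma_qpp = 0.157547, Gamma_qpq = 0.000000, Gamma_qqq = 0.000000; k2 = (-0.250082, 0.499653, -0.002294, -0.009853)
  k3: at (p, q) = (0.231244, -0.212526), (dp/dtau, dq/dtau) = (-0.250172, 0.499261); Gamma_ppp = 0.036692, Gamma_ppq = 0.000000, Gamma_pqq = 0.000000, Gamma_qpp = 0.157575, Gamma_qpq = 0.000000, Gamma_qqq = 0.000000; k3 = (-0.250172, 0.499261, -0.002296, -0.009862)
  k4: at (p, q) = (0.212474, -0.175111), (dp/dtau, dq/dtau) = (-0.250344, 0.498521); Gamma_ppp = 0.054877, Gamma_ppq = 0.000000, Gamma_pqq = 0.000000, Gamma_qpp = 0.241486, Gamma_qpq = 0.000000, Gamma_qqq = 0.000000; k4 = (-0.250344, 0.498521, -0.003439, -0.015134)
  Y <- Y + (h/6)(k1 + 2k2 + 2k3 + k4): p = 0.2125, q = -0.1751, dp/dtau = -0.2503, dq/dtau = 0.4985
step 2:
  k1: at (p, q) = (0.212479, -0.175091), (dp/dtau, dq/dtau) = (-0.250343, 0.498520); Gamma_ppp = 0.054873, Gamma_ppq = 0.000000, Gamma_pqq = 0.000000, Gamma_qpp = 0.241465, Gamma_qpq = 0.000000, Gamma_qqq = 0.000000; k1 = (-0.250343, 0.498520, -0.003439, -0.015133)
  k2: at (p, q) = (0.193703, -0.137702), (dp/dtau, dq/dtau) = (-0.250601, 0.497385); Gamma_ppp = 0.071468, Gamma_ppq = 0.000000, Gamma_pqq = 0.000000, Gamma_qpp = 0.325905, Gamma_qpq = 0.000000, Gamma_qqq = 0.000000; k2 = (-0.250601, 0.497385, -0.004488, -0.020467)
  k3: at (p, q) = (0.193684, -0.137787), (dp/dtau, dq/dtau) = (-0.250679, 0.496985); Gamma_ppp = 0.071484, Gamma_ppq = 0.000000, Gamma_pqq = 0.000000, Gamma_qpp = 0.325993, Gamma_qpq = 0.000000, Gamma_qqq = 0.000000; k3 = (-0.250679, 0.496985, -0.004492, -0.020485)
  k4: at (p, q) = (0.174877, -0.100544), (dp/dtau, dq/dtau) = (-0.251017, 0.495447); Gamma_ppp = 0.085925, Gamma_ppq = 0.000000, Gamma_pqq = 0.000000, Gamma_qpp = 0.411216, Gamma_qpq = 0.000000, Gamma_qqq = 0.000000; k4 = (-0.251017, 0.495447, -0.005414, -0.025910)
  Y <- Y + (h/6)(k1 + 2k2 + 2k3 + k4): p = 0.1749, q = -0.1005, dp/dtau = -0.2510, dq/dtau = 0.4954
step 3:
  k1: at (p, q) = (0.174881, -0.100524), (dp/dtau, dq/dtau) = (-0.251013, 0.495446); Gamma_ppp = 0.085922, Gamma_ppq = 0.000000, Gamma_pqq = 0.000000, Gamma_qpp = 0.411198, Gamma_qpq = 0.000000, Gamma_qqq = 0.000000; k1 = (-0.251013, 0.495446, -0.005414, -0.025909)
  k2: at (p, q) = (0.156055, -0.063365), (dp/dtau, dq/dtau) = (-0.251419, 0.493503); Gamma_ppp = 0.097589, Gamma_ppq = 0.000000, Gamma_pqq = 0.000000, Gamma_qpp = 0.497258, Gamma_qpq = 0.000000, Gamma_qqq = 0.000000; k2 = (-0.251419, 0.493503, -0.006169, -0.031432)
  k3: at (p, q) = (0.156024, -0.063511), (dp/dtau, dq/dtau) = (-0.251476, 0.493089); Gamma_ppp = 0.097605, Gamma_ppq = 0.000000, Gamma_pqq = 0.000000, Gamma_qpp = 0.497397, Gamma_qpq = 0.000000, Gamma_qqq = 0.000000; k3 = (-0.251476, 0.493089, -0.006173, -0.031455)
  k4: at (p, q) = (0.137159, -0.026560), (dp/dtau, dq/dtau) = (-0.251939, 0.490728); Gamma_ppp = 0.105862, Gamma_ppq = 0.000000, Gamma_pqq = 0.000000, Gamma_qpp = 0.584451, Gamma_qpq = 0.000000, Gamma_qqq = 0.000000; k4 = (-0.251939, 0.490728, -0.006719, -0.037097)
  Y <- Y + (h/6)(k1 + 2k2 + 2k3 + k4): p = 0.1372, q = -0.0265, dp/dtau = -0.2519, dq/dtau = 0.4907
step 4:
  k1: at (p, q) = (0.137162, -0.026540), (dp/dtau, dq/dtau) = (-0.251934, 0.490727); Gamma_ppp = 0.105861, Gamma_ppq = 0.000000, Gamma_pqq = 0.000000, Gamma_qpp = 0.584438, Gamma_qpq = 0.000000, Gamma_qqq = 0.000000; k1 = (-0.251934, 0.490727, -0.006719, -0.037095)
  k2: at (p, q) = (0.118267, 0.010265), (dp/dtau, dq/dtau) = (-0.252438, 0.487945); Gamma_ppp = 0.110033, Gamma_ppq = 0.000000, Gamma_pqq = 0.000000, Gamma_qpp = 0.672456, Gamma_qpq = 0.000000, Gamma_qqq = 0.000000; k2 = (-0.252438, 0.487945, -0.007012, -0.042852)
  k3: at (p, q) = (0.118229, 0.010056), (dp/dtau, dq/dtau) = (-0.252459, 0.487513); Gamma_ppp = 0.110037, Gamma_ppq = 0.000000, Gamma_pqq = 0.000000, Gamma_qpp = 0.672633, Gamma_qpq = 0.000000, Gamma_qqq = 0.000000; k3 = (-0.252459, 0.487513, -0.007013, -0.042871)
  k4: at (p, q) = (0.099293, 0.046587), (dp/dtau, dq/dtau) = (-0.252986, 0.484296); Gamma_ppp = 0.109411, Gamma_ppq = 0.000000, Gamma_pqq = 0.000000, Gamma_qpp = 0.761611, Gamma_qpq = 0.000000, Gamma_qqq = 0.000000; k4 = (-0.252986, 0.484296, -0.007002, -0.048744)
  Y <- Y + (h/6)(k1 + 2k2 + 2k3 + k4): p = 0.0993, q = 0.0466, dp/dtau = -0.2530, dq/dtau = 0.4843


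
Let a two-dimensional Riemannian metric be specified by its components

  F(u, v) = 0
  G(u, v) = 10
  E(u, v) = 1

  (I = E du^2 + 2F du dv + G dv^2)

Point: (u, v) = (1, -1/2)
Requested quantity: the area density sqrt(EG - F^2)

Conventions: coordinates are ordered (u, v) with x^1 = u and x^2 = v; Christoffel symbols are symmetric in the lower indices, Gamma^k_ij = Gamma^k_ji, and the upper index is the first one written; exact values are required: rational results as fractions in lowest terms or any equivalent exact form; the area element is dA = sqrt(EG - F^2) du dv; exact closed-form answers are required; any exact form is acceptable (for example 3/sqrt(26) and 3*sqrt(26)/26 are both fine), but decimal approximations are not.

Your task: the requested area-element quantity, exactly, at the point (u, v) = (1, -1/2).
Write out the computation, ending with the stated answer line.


E = 1, F = 0, G = 10; EG - F^2 = 10

Answer: sqrt(EG - F^2) = sqrt(10)


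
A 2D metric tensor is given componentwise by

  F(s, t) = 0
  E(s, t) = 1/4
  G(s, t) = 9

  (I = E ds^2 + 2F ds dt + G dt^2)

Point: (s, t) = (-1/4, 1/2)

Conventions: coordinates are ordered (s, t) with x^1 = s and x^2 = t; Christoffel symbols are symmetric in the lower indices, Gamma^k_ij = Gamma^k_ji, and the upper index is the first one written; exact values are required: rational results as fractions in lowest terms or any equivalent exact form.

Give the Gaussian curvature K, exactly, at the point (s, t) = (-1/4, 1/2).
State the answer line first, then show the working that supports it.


Answer: K = 0

E = 1/4, F = 0, G = 9, EG - F^2 = 9/4 at the point
E_s = 0, E_t = 0, F_s = 0, F_t = 0, G_s = 0, G_t = 0
E_tt = 0, F_st = 0, G_ss = 0
K follows from Brioschi's formula, (det M1 - det M2)/(EG - F^2)^2.
M1 = [[-E_tt/2 + F_st - G_ss/2, E_s/2, F_s - E_t/2], [F_t - G_s/2, E, F], [G_t/2, F, G]] = [[0, 0, 0], [0, 1/4, 0], [0, 0, 9]]; det M1 = 0
M2 = [[0, E_t/2, G_s/2], [E_t/2, E, F], [G_s/2, F, G]] = [[0, 0, 0], [0, 1/4, 0], [0, 0, 9]]; det M2 = 0
det M1 - det M2 = 0; K = 0 / (9/4)^2 = 0


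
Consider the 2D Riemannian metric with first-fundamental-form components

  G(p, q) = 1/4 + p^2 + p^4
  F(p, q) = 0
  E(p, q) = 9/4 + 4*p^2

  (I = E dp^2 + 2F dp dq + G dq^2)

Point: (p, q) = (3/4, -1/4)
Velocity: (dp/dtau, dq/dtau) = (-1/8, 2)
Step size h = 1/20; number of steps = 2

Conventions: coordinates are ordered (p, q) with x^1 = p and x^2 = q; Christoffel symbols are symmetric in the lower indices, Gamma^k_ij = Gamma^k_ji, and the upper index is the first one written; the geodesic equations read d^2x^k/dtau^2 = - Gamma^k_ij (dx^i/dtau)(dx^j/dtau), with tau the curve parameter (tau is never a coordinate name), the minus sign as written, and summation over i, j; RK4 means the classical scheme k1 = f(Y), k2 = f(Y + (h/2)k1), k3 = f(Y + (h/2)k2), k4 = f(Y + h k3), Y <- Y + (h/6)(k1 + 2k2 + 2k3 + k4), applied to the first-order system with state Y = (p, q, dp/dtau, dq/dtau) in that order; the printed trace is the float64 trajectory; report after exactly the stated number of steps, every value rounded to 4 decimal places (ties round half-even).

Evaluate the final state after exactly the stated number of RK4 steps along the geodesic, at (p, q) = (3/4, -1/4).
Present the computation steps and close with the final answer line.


f(Y) = (dp/dtau, dq/dtau, -Gamma^p_ij Y'^i Y'^j, -Gamma^q_ij Y'^i Y'^j) with the Gammas evaluated at the stage position; h = 0.050000; intermediate values shown to 6 dp
step 0: p = 0.7500, q = -0.2500, dp/dtau = -0.1250, dq/dtau = 2.0000
step 1:
  k1: at (p, q) = (0.750000, -0.250000), (dp/dtau, dq/dtau) = (-0.125000, 2.000000); Gamma_ppp = 0.666667, Gamma_ppq = 0.000000, Gamma_pqq = -0.354167, Gamma_qpp = 0.000000, Gamma_qpq = 1.411765, Gamma_qqq = 0.000000; k1 = (-0.125000, 2.000000, 1.406250, 0.705882)
  k2: at (p, q) = (0.746875, -0.200000), (dp/dtau, dq/dtau) = (-0.089844, 2.017647); Gamma_ppp = 0.666661, Gamma_ppq = 0.000000, Gamma_pqq = -0.352604, Gamma_qpp = 0.000000, Gamma_qpq = 1.412099, Gamma_qqq = 0.000000; k2 = (-0.089844, 2.017647, 1.430036, 0.511951)
  k3: at (p, q) = (0.747754, -0.199559), (dp/dtau, dq/dtau) = (-0.089249, 2.012799); Gamma_ppp = 0.666664, Gamma_ppq = 0.000000, Gamma_pqq = -0.353044, Gamma_qpp = 0.000000, Gamma_qpq = 1.412007, Gamma_qqq = 0.000000; k3 = (-0.089249, 2.012799, 1.424997, 0.507307)
  k4: at (p, q) = (0.745538, -0.149360), (dp/dtau, dq/dtau) = (-0.053750, 2.025365); Gamma_ppp = 0.666655, Gamma_ppq = 0.000000, Gamma_pqq = -0.351936, Gamma_qpp = 0.000000, Gamma_qpq = 1.412235, Gamma_qqq = 0.000000; k4 = (-0.053750, 2.025365, 1.441752, 0.307482)
  Y <- Y + (h/6)(k1 + 2k2 + 2k3 + k4): p = 0.7455, q = -0.1493, dp/dtau = -0.0537, dq/dtau = 2.0254
step 2:
  k1: at (p, q) = (0.745526, -0.149281), (dp/dtau, dq/dtau) = (-0.053683, 2.025432); Gamma_ppp = 0.666655, Gamma_ppq = 0.000000, Gamma_pqq = -0.351930, Gamma_qpp = 0.000000, Gamma_qpq = 1.412237, Gamma_qqq = 0.000000; k1 = (-0.053683, 2.025432, 1.441827, 0.307107)
  k2: at (p, q) = (0.744183, -0.098645), (dp/dtau, dq/dtau) = (-0.017637, 2.033110); Gamma_ppp = 0.666646, Gamma_ppq = 0.000000, Gamma_pqq = -0.351259, Gamma_qpp = 0.000000, Gamma_qpq = 1.412369, Gamma_qqq = 0.000000; k2 = (-0.017637, 2.033110, 1.451735, 0.101290)
  k3: at (p, q) = (0.745085, -0.098453), (dp/dtau, dq/dtau) = (-0.017389, 2.027965); Gamma_ppp = 0.666652, Gamma_ppq = 0.000000, Gamma_pqq = -0.351709, Gamma_qpp = 0.000000, Gamma_qpq = 1.412280, Gamma_qqq = 0.000000; k3 = (-0.017389, 2.027965, 1.446253, 0.099608)
  k4: at (p, q) = (0.744656, -0.047883), (dp/dtau, dq/dtau) = (0.018630, 2.030413); Gamma_ppp = 0.666650, Gamma_ppq = 0.000000, Gamma_pqq = -0.351495, Gamma_qpp = 0.000000, Gamma_qpq = 1.412323, Gamma_qqq = 0.000000; k4 = (0.018630, 2.030413, 1.448834, -0.106846)
  Y <- Y + (h/6)(k1 + 2k2 + 2k3 + k4): p = 0.7446, q = -0.0478, dp/dtau = 0.0187, dq/dtau = 2.0304

Answer: p = 0.7446, q = -0.0478, dp/dtau = 0.0187, dq/dtau = 2.0304


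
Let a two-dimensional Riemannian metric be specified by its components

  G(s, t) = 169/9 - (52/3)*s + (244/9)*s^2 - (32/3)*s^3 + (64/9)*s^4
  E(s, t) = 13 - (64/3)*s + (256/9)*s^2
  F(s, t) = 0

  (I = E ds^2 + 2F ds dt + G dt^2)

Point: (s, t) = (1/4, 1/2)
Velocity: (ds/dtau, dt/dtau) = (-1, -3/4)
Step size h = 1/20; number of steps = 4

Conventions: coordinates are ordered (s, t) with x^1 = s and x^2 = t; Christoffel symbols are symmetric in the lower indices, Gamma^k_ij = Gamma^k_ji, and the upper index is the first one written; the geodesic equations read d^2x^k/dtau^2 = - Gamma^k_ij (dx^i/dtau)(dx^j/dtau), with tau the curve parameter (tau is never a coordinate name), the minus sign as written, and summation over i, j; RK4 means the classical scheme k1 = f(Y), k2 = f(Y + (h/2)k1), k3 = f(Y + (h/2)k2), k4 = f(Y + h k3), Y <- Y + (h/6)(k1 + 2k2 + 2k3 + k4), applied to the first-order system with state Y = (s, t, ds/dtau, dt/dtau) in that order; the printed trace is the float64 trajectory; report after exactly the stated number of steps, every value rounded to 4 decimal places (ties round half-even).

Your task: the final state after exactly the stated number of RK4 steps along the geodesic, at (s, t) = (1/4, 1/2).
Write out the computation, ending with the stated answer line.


f(Y) = (ds/dtau, dt/dtau, -Gamma^s_ij Y'^i Y'^j, -Gamma^t_ij Y'^i Y'^j) with the Gammas evaluated at the stage position; h = 0.050000; intermediate values shown to 6 dp
step 0: s = 0.2500, t = 0.5000, ds/dtau = -1.0000, dt/dtau = -0.7500
step 1:
  k1: at (s, t) = (0.250000, 0.500000), (ds/dtau, dt/dtau) = (-1.000000, -0.750000); Gamma_sss = -0.376471, Gamma_sst = 0.000000, Gamma_stt = 0.282353, Gamma_tss = 0.000000, Gamma_tst = -0.166667, Gamma_ttt = 0.000000; k1 = (-1.000000, -0.750000, 0.217647, 0.250000)
  k2: at (s, t) = (0.225000, 0.481250), (ds/dtau, dt/dtau) = (-0.994559, -0.743750); Gamma_sss = -0.442600, Gamma_sst = 0.000000, Gamma_stt = 0.333472, Gamma_tss = 0.000000, Gamma_tst = -0.199088, Gamma_ttt = 0.000000; k2 = (-0.994559, -0.743750, 0.253332, 0.294531)
  k3: at (s, t) = (0.225136, 0.481406), (ds/dtau, dt/dtau) = (-0.993667, -0.742637); Gamma_sss = -0.442252, Gamma_sst = 0.000000, Gamma_stt = 0.333200, Gamma_tss = 0.000000, Gamma_tst = -0.198912, Gamma_ttt = 0.000000; k3 = (-0.993667, -0.742637, 0.252905, 0.293568)
  k4: at (s, t) = (0.200317, 0.462868), (ds/dtau, dt/dtau) = (-0.987355, -0.735322); Gamma_sss = -0.503526, Gamma_sst = 0.000000, Gamma_stt = 0.381393, Gamma_tss = 0.000000, Gamma_tst = -0.230622, Gamma_ttt = 0.000000; k4 = (-0.987355, -0.735322, 0.284653, 0.334874)
  Y <- Y + (h/6)(k1 + 2k2 + 2k3 + k4): s = 0.2003, t = 0.4628, ds/dtau = -0.9874, dt/dtau = -0.7353
step 2:
  k1: at (s, t) = (0.200302, 0.462849), (ds/dtau, dt/dtau) = (-0.987377, -0.735324); Gamma_sss = -0.503561, Gamma_sst = 0.000000, Gamma_stt = 0.381421, Gamma_tss = 0.000000, Gamma_tst = -0.230641, Gamma_ttt = 0.000000; k1 = (-0.987377, -0.735324, 0.284693, 0.334910)
  k2: at (s, t) = (0.175617, 0.444466), (ds/dtau, dt/dtau) = (-0.980260, -0.726952); Gamma_sss = -0.559813, Gamma_sst = 0.000000, Gamma_stt = 0.426613, Gamma_tss = 0.000000, Gamma_tst = -0.261635, Gamma_ttt = 0.000000; k2 = (-0.980260, -0.726952, 0.312482, 0.372883)
  k3: at (s, t) = (0.175795, 0.444675), (ds/dtau, dt/dtau) = (-0.979565, -0.726002); Gamma_sss = -0.559425, Gamma_sst = 0.000000, Gamma_stt = 0.426298, Gamma_tss = 0.000000, Gamma_tst = -0.261414, Gamma_ttt = 0.000000; k3 = (-0.979565, -0.726002, 0.312102, 0.371817)
  k4: at (s, t) = (0.151323, 0.426549), (ds/dtau, dt/dtau) = (-0.971772, -0.716734); Gamma_sss = -0.610409, Gamma_sst = 0.000000, Gamma_stt = 0.468307, Gamma_tss = 0.000000, Gamma_tst = -0.291548, Gamma_ttt = 0.000000; k4 = (-0.971772, -0.716734, 0.335861, 0.406127)
  Y <- Y + (h/6)(k1 + 2k2 + 2k3 + k4): s = 0.1513, t = 0.4265, ds/dtau = -0.9718, dt/dtau = -0.7167
step 3:
  k1: at (s, t) = (0.151312, 0.426533), (ds/dtau, dt/dtau) = (-0.971796, -0.716737); Gamma_sss = -0.610432, Gamma_sst = 0.000000, Gamma_stt = 0.468327, Gamma_tss = 0.000000, Gamma_tst = -0.291562, Gamma_ttt = 0.000000; k1 = (-0.971796, -0.716737, 0.335899, 0.406160)
  k2: at (s, t) = (0.127017, 0.408614), (ds/dtau, dt/dtau) = (-0.963398, -0.706583); Gamma_sss = -0.656211, Gamma_sst = 0.000000, Gamma_stt = 0.507208, Gamma_tss = 0.000000, Gamma_tst = -0.320833, Gamma_ttt = 0.000000; k2 = (-0.963398, -0.706583, 0.355824, 0.436796)
  k3: at (s, t) = (0.127227, 0.408868), (ds/dtau, dt/dtau) = (-0.962900, -0.705818); Gamma_sss = -0.655836, Gamma_sst = 0.000000, Gamma_stt = 0.506884, Gamma_tss = 0.000000, Gamma_tst = -0.320583, Gamma_ttt = 0.000000; k3 = (-0.962900, -0.705818, 0.355557, 0.435757)
  k4: at (s, t) = (0.103167, 0.391242), (ds/dtau, dt/dtau) = (-0.954018, -0.694950); Gamma_sss = -0.696474, Gamma_sst = 0.000000, Gamma_stt = 0.542646, Gamma_tss = 0.000000, Gamma_tst = -0.348892, Gamma_ttt = 0.000000; k4 = (-0.954018, -0.694950, 0.371822, 0.462626)
  Y <- Y + (h/6)(k1 + 2k2 + 2k3 + k4): s = 0.1032, t = 0.3912, ds/dtau = -0.9540, dt/dtau = -0.6950
step 4:
  k1: at (s, t) = (0.103158, 0.391229), (ds/dtau, dt/dtau) = (-0.954042, -0.694955); Gamma_sss = -0.696487, Gamma_sst = 0.000000, Gamma_stt = 0.542658, Gamma_tss = 0.000000, Gamma_tst = -0.348901, Gamma_ttt = 0.000000; k1 = (-0.954042, -0.694955, 0.371856, 0.462654)
  k2: at (s, t) = (0.079307, 0.373855), (ds/dtau, dt/dtau) = (-0.944745, -0.683389); Gamma_sss = -0.732202, Gamma_sst = 0.000000, Gamma_stt = 0.575441, Gamma_tss = 0.000000, Gamma_tst = -0.376245, Gamma_ttt = 0.000000; k2 = (-0.944745, -0.683389, 0.384780, 0.485829)
  k3: at (s, t) = (0.079540, 0.374144), (ds/dtau, dt/dtau) = (-0.944422, -0.682809); Gamma_sss = -0.731876, Gamma_sst = 0.000000, Gamma_stt = 0.575134, Gamma_tss = 0.000000, Gamma_tst = -0.375982, Gamma_ttt = 0.000000; k3 = (-0.944422, -0.682809, 0.384640, 0.484912)
  k4: at (s, t) = (0.055937, 0.357088), (ds/dtau, dt/dtau) = (-0.934810, -0.670709); Gamma_sss = -0.762930, Gamma_sst = 0.000000, Gamma_stt = 0.605071, Gamma_tss = 0.000000, Gamma_tst = -0.402305, Gamma_ttt = 0.000000; k4 = (-0.934810, -0.670709, 0.394509, 0.504478)
  Y <- Y + (h/6)(k1 + 2k2 + 2k3 + k4): s = 0.0559, t = 0.3571, ds/dtau = -0.9348, dt/dtau = -0.6707

Answer: s = 0.0559, t = 0.3571, ds/dtau = -0.9348, dt/dtau = -0.6707


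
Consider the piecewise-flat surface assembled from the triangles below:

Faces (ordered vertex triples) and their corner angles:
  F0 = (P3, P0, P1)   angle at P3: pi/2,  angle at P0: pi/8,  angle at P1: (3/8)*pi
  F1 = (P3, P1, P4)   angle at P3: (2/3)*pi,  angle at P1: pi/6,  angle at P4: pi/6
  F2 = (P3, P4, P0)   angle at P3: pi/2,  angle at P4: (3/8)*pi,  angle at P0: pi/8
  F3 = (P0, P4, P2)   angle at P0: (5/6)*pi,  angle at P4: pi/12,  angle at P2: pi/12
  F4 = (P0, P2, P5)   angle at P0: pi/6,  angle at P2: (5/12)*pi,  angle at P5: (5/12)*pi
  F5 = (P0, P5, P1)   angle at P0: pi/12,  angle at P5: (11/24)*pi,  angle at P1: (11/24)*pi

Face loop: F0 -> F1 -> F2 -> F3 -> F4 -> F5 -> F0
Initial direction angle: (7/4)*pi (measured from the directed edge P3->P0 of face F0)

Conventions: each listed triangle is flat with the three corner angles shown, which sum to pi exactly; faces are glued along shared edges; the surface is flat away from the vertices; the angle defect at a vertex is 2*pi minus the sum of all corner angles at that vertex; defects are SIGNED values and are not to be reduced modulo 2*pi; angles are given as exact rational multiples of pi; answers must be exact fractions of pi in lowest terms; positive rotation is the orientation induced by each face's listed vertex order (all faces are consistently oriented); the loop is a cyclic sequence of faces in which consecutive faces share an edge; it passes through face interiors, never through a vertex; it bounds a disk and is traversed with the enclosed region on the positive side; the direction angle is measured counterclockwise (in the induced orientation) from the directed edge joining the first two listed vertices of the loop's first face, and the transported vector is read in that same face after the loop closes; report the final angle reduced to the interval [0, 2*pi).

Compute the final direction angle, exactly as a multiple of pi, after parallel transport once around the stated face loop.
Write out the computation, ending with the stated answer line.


enclosed vertex P0: corner angles sum to (4/3)*pi, defect = 2*pi - (4/3)*pi = (2/3)*pi
enclosed vertex P3: corner angles sum to (5/3)*pi, defect = 2*pi - (5/3)*pi = pi/3
adding the enclosed defects to the starting angle (mod 2*pi, induced orientation) gives the holonomy
final angle = (7/4)*pi + pi = (3/4)*pi (mod 2*pi)

Answer: final direction angle = (3/4)*pi


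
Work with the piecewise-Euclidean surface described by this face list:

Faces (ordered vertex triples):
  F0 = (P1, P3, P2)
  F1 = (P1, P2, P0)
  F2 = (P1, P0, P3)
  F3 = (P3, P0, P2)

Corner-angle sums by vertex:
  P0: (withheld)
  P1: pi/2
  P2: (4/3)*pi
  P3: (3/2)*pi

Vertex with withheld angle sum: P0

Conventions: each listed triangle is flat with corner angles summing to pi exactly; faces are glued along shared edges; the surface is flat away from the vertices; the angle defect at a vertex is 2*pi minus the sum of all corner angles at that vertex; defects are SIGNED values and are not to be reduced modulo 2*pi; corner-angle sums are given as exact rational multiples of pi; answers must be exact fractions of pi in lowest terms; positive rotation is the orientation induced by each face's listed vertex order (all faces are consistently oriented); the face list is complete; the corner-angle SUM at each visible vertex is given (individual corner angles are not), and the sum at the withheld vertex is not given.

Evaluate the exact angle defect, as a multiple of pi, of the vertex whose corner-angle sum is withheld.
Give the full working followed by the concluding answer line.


V = 4, E = 6, F = 4; chi = V - E + F = 2
Gauss-Bonnet: total defect = 2*pi*chi = 4*pi; visible defects sum to (8/3)*pi

Answer: defect(P0) = (4/3)*pi


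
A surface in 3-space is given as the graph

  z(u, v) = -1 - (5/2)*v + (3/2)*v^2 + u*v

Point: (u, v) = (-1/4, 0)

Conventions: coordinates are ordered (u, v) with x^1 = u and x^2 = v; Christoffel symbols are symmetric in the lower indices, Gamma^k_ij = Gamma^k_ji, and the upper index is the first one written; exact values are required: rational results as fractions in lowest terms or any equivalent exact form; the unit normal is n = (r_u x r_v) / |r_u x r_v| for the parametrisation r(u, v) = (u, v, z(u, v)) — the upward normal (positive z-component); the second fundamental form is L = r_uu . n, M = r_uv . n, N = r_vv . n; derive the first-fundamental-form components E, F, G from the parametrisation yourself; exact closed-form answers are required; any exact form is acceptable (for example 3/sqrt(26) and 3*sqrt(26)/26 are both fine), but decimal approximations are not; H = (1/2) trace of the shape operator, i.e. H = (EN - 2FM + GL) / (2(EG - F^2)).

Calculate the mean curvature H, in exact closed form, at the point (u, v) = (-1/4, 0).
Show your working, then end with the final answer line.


z_u = 0, z_v = -11/4, z_uu = 0, z_uv = 1, z_vv = 3
E = 1, F = 0, G = 137/16; answer radicand W^2 = 137/16
unnormalised second-form numerators: l = 0, m = 1, n = 3; L = l/sqrt(137/16), and similarly M = m/sqrt(W^2), N = n/sqrt(W^2)
H = (E*n - 2*F*m + G*l) / (2*(EG - F^2)*sqrt(W^2)); E*n - 2*F*m + G*l = 3, EG - F^2 = 137/16, so H = (24/137)/sqrt(137/16)

Answer: H = 96*sqrt(137)/18769


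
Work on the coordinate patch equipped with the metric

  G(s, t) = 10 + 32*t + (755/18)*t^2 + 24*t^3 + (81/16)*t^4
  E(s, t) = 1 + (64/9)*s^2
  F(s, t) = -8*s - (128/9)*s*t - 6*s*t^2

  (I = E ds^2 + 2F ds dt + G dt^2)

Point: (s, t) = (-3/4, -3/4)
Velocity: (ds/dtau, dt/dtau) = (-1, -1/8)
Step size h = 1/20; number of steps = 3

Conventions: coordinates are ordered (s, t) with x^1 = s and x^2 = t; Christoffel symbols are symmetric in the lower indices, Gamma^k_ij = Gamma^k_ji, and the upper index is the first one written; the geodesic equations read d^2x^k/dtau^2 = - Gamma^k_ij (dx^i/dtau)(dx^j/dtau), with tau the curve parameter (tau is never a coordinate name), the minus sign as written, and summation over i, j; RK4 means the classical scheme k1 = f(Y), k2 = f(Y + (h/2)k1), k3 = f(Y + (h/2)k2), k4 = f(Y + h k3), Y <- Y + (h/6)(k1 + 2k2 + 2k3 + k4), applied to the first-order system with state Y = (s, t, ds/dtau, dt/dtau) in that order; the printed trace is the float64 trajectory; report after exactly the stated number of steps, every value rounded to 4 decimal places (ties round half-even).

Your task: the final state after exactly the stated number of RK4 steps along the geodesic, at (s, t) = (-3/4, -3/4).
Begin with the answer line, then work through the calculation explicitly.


Answer: s = -0.8897, t = -0.7675, ds/dtau = -0.8712, dt/dtau = -0.1102

f(Y) = (ds/dtau, dt/dtau, -Gamma^s_ij Y'^i Y'^j, -Gamma^t_ij Y'^i Y'^j) with the Gammas evaluated at the stage position; h = 0.050000; intermediate values shown to 6 dp
step 0: s = -0.7500, t = -0.7500, ds/dtau = -1.0000, dt/dtau = -0.1250
step 1:
  k1: at (s, t) = (-0.750000, -0.750000), (ds/dtau, dt/dtau) = (-1.000000, -0.125000); Gamma_sss = -1.051824, Gamma_sst = 0.000000, Gamma_stt = 0.772433, Gamma_tss = -0.139695, Gamma_tst = 0.000000, Gamma_ttt = 0.102589; k1 = (-1.000000, -0.125000, 1.039755, 0.138092)
  k2: at (s, t) = (-0.775000, -0.753125), (ds/dtau, dt/dtau) = (-0.974006, -0.121548); Gamma_sss = -1.032340, Gamma_sst = 0.000000, Gamma_stt = 0.752681, Gamma_tss = -0.129639, Gamma_tst = 0.000000, Gamma_ttt = 0.094520; k2 = (-0.974006, -0.121548, 0.968248, 0.121590)
  k3: at (s, t) = (-0.774350, -0.753039), (ds/dtau, dt/dtau) = (-0.975794, -0.121960); Gamma_sss = -1.032843, Gamma_sst = 0.000000, Gamma_stt = 0.753198, Gamma_tss = -0.129895, Gamma_tst = 0.000000, Gamma_ttt = 0.094725; k3 = (-0.975794, -0.121960, 0.972242, 0.122273)
  k4: at (s, t) = (-0.798790, -0.756098), (ds/dtau, dt/dtau) = (-0.951388, -0.118886); Gamma_sss = -1.014020, Gamma_sst = 0.000000, Gamma_stt = 0.734236, Gamma_tss = -0.120804, Gamma_tst = 0.000000, Gamma_ttt = 0.087472; k4 = (-0.951388, -0.118886, 0.907451, 0.108108)
  Y <- Y + (h/6)(k1 + 2k2 + 2k3 + k4): s = -0.7988, t = -0.7561, ds/dtau = -0.9514, dt/dtau = -0.1189
step 2:
  k1: at (s, t) = (-0.798758, -0.756091), (ds/dtau, dt/dtau) = (-0.951432, -0.118884); Gamma_sss = -1.014043, Gamma_sst = 0.000000, Gamma_stt = 0.734265, Gamma_tss = -0.120818, Gamma_tst = 0.000000, Gamma_ttt = 0.087484; k1 = (-0.951432, -0.118884, 0.907557, 0.108130)
  k2: at (s, t) = (-0.822544, -0.759063), (ds/dtau, dt/dtau) = (-0.928743, -0.116181); Gamma_sss = -0.995988, Gamma_sst = 0.000000, Gamma_stt = 0.716197, Gamma_tss = -0.112638, Gamma_tst = 0.000000, Gamma_ttt = 0.080996; k2 = (-0.928743, -0.116181, 0.849436, 0.096064)
  k3: at (s, t) = (-0.821977, -0.758995), (ds/dtau, dt/dtau) = (-0.930196, -0.116482); Gamma_sss = -0.996416, Gamma_sst = 0.000000, Gamma_stt = 0.716618, Gamma_tss = -0.112823, Gamma_tst = 0.000000, Gamma_ttt = 0.081142; k3 = (-0.930196, -0.116482, 0.852440, 0.096521)
  k4: at (s, t) = (-0.845268, -0.761915), (ds/dtau, dt/dtau) = (-0.908810, -0.114058); Gamma_sss = -0.979022, Gamma_sst = 0.000000, Gamma_stt = 0.699284, Gamma_tss = -0.105375, Gamma_tst = 0.000000, Gamma_ttt = 0.075266; k4 = (-0.908810, -0.114058, 0.799511, 0.086054)
  Y <- Y + (h/6)(k1 + 2k2 + 2k3 + k4): s = -0.8452, t = -0.7619, ds/dtau = -0.9088, dt/dtau = -0.1141
step 3:
  k1: at (s, t) = (-0.845243, -0.761910), (ds/dtau, dt/dtau) = (-0.908842, -0.114056); Gamma_sss = -0.979040, Gamma_sst = 0.000000, Gamma_stt = 0.699306, Gamma_tss = -0.105385, Gamma_tst = 0.000000, Gamma_ttt = 0.075274; k1 = (-0.908842, -0.114056, 0.799583, 0.086068)
  k2: at (s, t) = (-0.867964, -0.764761), (ds/dtau, dt/dtau) = (-0.888852, -0.111904); Gamma_sss = -0.962374, Gamma_sst = 0.000000, Gamma_stt = 0.682771, Gamma_tss = -0.098629, Gamma_tst = 0.000000, Gamma_ttt = 0.069974; k2 = (-0.888852, -0.111904, 0.751781, 0.077046)
  k3: at (s, t) = (-0.867464, -0.764707), (ds/dtau, dt/dtau) = (-0.890047, -0.112130); Gamma_sss = -0.962738, Gamma_sst = 0.000000, Gamma_stt = 0.683117, Gamma_tss = -0.098765, Gamma_tst = 0.000000, Gamma_ttt = 0.070079; k3 = (-0.890047, -0.112130, 0.754077, 0.077359)
  k4: at (s, t) = (-0.889745, -0.767516), (ds/dtau, dt/dtau) = (-0.871138, -0.110188); Gamma_sss = -0.946697, Gamma_sst = 0.000000, Gamma_stt = 0.667248, Gamma_tss = -0.092574, Gamma_tst = 0.000000, Gamma_ttt = 0.065248; k4 = (-0.871138, -0.110188, 0.710329, 0.069460)
  Y <- Y + (h/6)(k1 + 2k2 + 2k3 + k4): s = -0.8897, t = -0.7675, ds/dtau = -0.8712, dt/dtau = -0.1102


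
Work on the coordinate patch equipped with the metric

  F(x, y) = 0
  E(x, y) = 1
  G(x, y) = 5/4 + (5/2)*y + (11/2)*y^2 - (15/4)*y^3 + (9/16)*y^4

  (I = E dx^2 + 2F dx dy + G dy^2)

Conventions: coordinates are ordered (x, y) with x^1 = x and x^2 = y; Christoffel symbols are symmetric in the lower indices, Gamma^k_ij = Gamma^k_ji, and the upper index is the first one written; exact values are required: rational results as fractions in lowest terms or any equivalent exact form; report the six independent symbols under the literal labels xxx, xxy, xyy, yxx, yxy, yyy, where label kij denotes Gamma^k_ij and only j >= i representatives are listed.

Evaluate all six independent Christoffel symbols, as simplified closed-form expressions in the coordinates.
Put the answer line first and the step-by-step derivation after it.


Answer: Gamma_xxx = 0, Gamma_xxy = 0, Gamma_xyy = 0, Gamma_yxx = 0, Gamma_yxy = 0, Gamma_yyy = (18*y^3 - 90*y^2 + 88*y + 20)/(9*y^4 - 60*y^3 + 88*y^2 + 40*y + 20)

E = 1; F = 0; G = 5/4 + (5/2)*y + (11/2)*y^2 - (15/4)*y^3 + (9/16)*y^4
Gamma^k_ij = (1/2) g^{kl} (d_i g_jl + d_j g_il - d_l g_ij), with g^inv = (1/(EG-F^2)) [[G, -F], [-F, E]]
first partials: E_x = 0, E_y = 0, F_x = 0, F_y = 0, G_x = 0, G_y = 5/2 + 11*y - (45/4)*y^2 + (9/4)*y^3
D = EG - F^2 = 5/4 + (5/2)*y + (11/2)*y^2 - (15/4)*y^3 + (9/16)*y^4
expanded: Gamma^x_xx = (G E_x - 2F F_x + F E_y)/(2D), Gamma^x_xy = (G E_y - F G_x)/(2D), Gamma^x_yy = (2G F_y - G G_x - F G_y)/(2D), Gamma^y_xx = (2E F_x - E E_y - F E_x)/(2D), Gamma^y_xy = (E G_x - F E_y)/(2D), Gamma^y_yy = (E G_y - 2F F_y + F G_x)/(2D); substitute and cancel common factors


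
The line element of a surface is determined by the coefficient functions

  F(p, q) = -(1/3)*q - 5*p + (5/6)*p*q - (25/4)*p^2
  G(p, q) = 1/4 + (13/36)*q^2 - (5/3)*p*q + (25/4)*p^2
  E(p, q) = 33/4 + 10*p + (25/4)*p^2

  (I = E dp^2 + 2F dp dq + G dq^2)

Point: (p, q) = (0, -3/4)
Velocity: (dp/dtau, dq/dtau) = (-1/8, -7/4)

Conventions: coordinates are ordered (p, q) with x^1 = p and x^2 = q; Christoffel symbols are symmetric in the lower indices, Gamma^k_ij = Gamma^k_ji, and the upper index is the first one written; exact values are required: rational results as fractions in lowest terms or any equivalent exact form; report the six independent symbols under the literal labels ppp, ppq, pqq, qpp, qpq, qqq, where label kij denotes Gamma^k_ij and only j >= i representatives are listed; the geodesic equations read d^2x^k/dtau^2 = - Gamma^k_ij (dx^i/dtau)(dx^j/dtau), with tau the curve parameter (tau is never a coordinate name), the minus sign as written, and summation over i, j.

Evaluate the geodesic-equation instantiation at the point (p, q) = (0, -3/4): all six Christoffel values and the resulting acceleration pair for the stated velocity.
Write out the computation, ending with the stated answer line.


E = 33/4, F = 1/4, G = 29/64 at the point
E_p = 10, E_q = 0, F_p = -45/8, F_q = -1/3, G_p = 5/4, G_q = -13/24
EG - F^2 = 941/256;  g^inv = (256/941) * [[29/64, -1/4], [-1/4, 33/4]]
first-kind symbols [ij,l] = (1/2)(d_i g_jl + d_j g_il - d_l g_ij): [pp,p] = E_p/2 = 5, [pp,q] = F_p - E_q/2 = -45/8, [pq,p] = E_q/2 = 0, [pq,q] = G_p/2 = 5/8, [qq,p] = F_q - G_p/2 = -23/24, [qq,q] = G_q/2 = -13/48
Gamma^p_ij = (G*[ij,p] - F*[ij,q])/(EG - F^2), Gamma^q_ij = (E*[ij,q] - F*[ij,p])/(EG - F^2)
Gamma_ppp = 940/941, Gamma_ppq = -40/941, Gamma_pqq = -563/5646, Gamma_qpp = -12200/941, Gamma_qpq = 1320/941, Gamma_qqq = -1532/2823
d^2p/dtau^2 = -(Gamma_ppp*(-1/8)^2 + 2*Gamma_ppq*(-1/8)*(-7/4) + Gamma_pqq*(-7/4)^2) = 27857/90336
d^2q/dtau^2 = -(Gamma_qpp*(-1/8)^2 + 2*Gamma_qpq*(-1/8)*(-7/4) + Gamma_qqq*(-7/4)^2) = 28249/22584

Answer: Gamma_ppp = 940/941, Gamma_ppq = -40/941, Gamma_pqq = -563/5646, Gamma_qpp = -12200/941, Gamma_qpq = 1320/941, Gamma_qqq = -1532/2823; accelerations (d^2p/dtau^2, d^2q/dtau^2) = (27857/90336, 28249/22584)
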